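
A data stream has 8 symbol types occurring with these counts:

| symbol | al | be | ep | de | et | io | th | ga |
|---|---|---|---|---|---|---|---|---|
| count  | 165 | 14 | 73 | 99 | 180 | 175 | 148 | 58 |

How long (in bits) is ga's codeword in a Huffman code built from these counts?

Repeatedly merge the two smallest:
combine be(14), ga(58) → 72
combine 72, ep(73) → 145
combine de(99), 145 → 244
combine th(148), al(165) → 313
combine io(175), et(180) → 355
combine 244, 313 → 557
combine 355, 557 → 912
The subtree containing ga is merged 5 times, so code length = 5.

5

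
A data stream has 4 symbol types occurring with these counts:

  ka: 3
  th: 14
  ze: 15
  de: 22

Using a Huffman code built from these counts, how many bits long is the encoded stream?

Greedily combine the two least-frequent nodes:
merge ka(3) and th(14): 17
merge ze(15) and 17: 32
merge de(22) and 32: 54
Total encoded bits = sum of merged weights = 17 + 32 + 54 = 103.

103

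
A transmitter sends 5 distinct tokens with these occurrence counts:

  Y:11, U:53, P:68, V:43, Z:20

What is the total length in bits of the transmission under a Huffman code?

Greedily combine the two least-frequent nodes:
merge Y(11) and Z(20): 31
merge 31 and V(43): 74
merge U(53) and P(68): 121
merge 74 and 121: 195
Each symbol's bit-cost is frequency × depth; summing gives 421 bits (equivalently 31 + 74 + 121 + 195).

421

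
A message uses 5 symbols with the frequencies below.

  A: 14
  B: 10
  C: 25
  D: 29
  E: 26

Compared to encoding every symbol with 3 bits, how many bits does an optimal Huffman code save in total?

Fixed-length: 3 bits × 104 symbols = 312 bits.
Huffman merges:
merge B(10) and A(14): 24
merge 24 and C(25): 49
merge E(26) and D(29): 55
merge 49 and 55: 104
Huffman total = 24 + 49 + 55 + 104 = 232 bits.
Saving = 312 − 232 = 80 bits.

80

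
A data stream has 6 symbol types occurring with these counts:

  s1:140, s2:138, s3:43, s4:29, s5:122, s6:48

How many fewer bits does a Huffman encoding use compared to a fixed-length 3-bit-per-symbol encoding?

328

Fixed-length: 3 bits × 520 symbols = 1560 bits.
Huffman merges:
merge s4(29) and s3(43): 72
merge s6(48) and 72: 120
merge 120 and s5(122): 242
merge s2(138) and s1(140): 278
merge 242 and 278: 520
Huffman total = 72 + 120 + 242 + 278 + 520 = 1232 bits.
Saving = 1560 − 1232 = 328 bits.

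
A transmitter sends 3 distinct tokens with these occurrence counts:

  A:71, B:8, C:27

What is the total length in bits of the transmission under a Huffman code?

141

Build the Huffman tree bottom-up:
combine B(8), C(27) → 35
combine 35, A(71) → 106
The encoded length is the sum of every internal node's weight: 35 + 106 = 141 bits.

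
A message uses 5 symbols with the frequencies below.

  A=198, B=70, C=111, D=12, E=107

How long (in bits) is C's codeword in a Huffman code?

2

Huffman merges, smallest pair first:
D(12) + B(70) → 82
82 + E(107) → 189
C(111) + 189 → 300
A(198) + 300 → 498
C's leaf is at depth 2, giving a 2-bit codeword.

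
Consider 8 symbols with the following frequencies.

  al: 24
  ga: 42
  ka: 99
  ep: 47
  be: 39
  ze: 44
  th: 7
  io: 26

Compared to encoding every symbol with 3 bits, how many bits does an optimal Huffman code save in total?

Fixed-length: 3 bits × 328 symbols = 984 bits.
Huffman merges:
combine th(7), al(24) → 31
combine io(26), 31 → 57
combine be(39), ga(42) → 81
combine ze(44), ep(47) → 91
combine 57, 81 → 138
combine 91, ka(99) → 190
combine 138, 190 → 328
Huffman total = 31 + 57 + 81 + 91 + 138 + 190 + 328 = 916 bits.
Saving = 984 − 916 = 68 bits.

68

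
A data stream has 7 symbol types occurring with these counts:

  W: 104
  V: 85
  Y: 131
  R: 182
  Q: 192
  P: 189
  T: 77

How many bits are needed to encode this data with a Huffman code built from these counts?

2661

Merge the two smallest weights repeatedly:
T(77) + V(85) → 162
W(104) + Y(131) → 235
162 + R(182) → 344
P(189) + Q(192) → 381
235 + 344 → 579
381 + 579 → 960
The encoded length is the sum of every internal node's weight: 162 + 235 + 344 + 381 + 579 + 960 = 2661 bits.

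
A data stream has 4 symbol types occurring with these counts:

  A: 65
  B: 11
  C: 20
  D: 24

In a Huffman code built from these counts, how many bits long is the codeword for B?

Repeatedly merge the two smallest:
combine B(11), C(20) → 31
combine D(24), 31 → 55
combine 55, A(65) → 120
B sits 3 levels below the root, so its codeword is 3 bits.

3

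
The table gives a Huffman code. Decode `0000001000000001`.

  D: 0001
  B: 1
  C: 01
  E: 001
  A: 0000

AEAAB

Read left to right; each codeword is recognised as soon as it completes (prefix code):
  0000→A | 001→E | 0000→A | 0000→A | 1→B
Decoded message: AEAAB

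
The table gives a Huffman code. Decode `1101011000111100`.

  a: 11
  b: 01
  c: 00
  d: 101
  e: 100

abbebae

Read left to right; each codeword is recognised as soon as it completes (prefix code):
  11→a | 01→b | 01→b | 100→e | 01→b | 11→a | 100→e
Decoded message: abbebae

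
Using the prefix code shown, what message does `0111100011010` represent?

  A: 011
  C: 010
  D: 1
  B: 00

Read left to right; each codeword is recognised as soon as it completes (prefix code):
  011→A | 1→D | 1→D | 00→B | 011→A | 010→C
Decoded message: ADDBAC

ADDBAC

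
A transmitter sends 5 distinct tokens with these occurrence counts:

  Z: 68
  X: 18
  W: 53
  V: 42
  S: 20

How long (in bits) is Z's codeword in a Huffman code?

Repeatedly merge the two smallest:
X(18) + S(20) → 38
38 + V(42) → 80
W(53) + Z(68) → 121
80 + 121 → 201
The subtree containing Z is merged 2 times, so code length = 2.

2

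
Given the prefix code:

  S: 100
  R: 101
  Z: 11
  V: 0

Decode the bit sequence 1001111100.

SZZS

Read left to right; each codeword is recognised as soon as it completes (prefix code):
  100→S | 11→Z | 11→Z | 100→S
Decoded message: SZZS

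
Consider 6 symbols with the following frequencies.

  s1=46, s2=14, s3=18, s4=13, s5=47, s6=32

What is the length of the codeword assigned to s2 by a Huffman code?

4

Huffman merges, smallest pair first:
s4(13) + s2(14) → 27
s3(18) + 27 → 45
s6(32) + 45 → 77
s1(46) + s5(47) → 93
77 + 93 → 170
s2 sits 4 levels below the root, so its codeword is 4 bits.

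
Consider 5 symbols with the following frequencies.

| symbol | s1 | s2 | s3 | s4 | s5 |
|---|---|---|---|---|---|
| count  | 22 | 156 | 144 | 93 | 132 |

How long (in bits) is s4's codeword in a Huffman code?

Huffman merges, smallest pair first:
merge s1(22) and s4(93): 115
merge 115 and s5(132): 247
merge s3(144) and s2(156): 300
merge 247 and 300: 547
The subtree containing s4 is merged 3 times, so code length = 3.

3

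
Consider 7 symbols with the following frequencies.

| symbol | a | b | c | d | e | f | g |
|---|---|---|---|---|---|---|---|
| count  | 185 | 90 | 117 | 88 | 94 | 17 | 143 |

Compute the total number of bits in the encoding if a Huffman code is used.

1979

Build the Huffman tree bottom-up:
merge f(17) and d(88): 105
merge b(90) and e(94): 184
merge 105 and c(117): 222
merge g(143) and 184: 327
merge a(185) and 222: 407
merge 327 and 407: 734
The encoded length is the sum of every internal node's weight: 105 + 184 + 222 + 327 + 407 + 734 = 1979 bits.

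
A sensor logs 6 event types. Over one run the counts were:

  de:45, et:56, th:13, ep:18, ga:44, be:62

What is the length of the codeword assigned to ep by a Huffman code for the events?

4

Huffman merges, smallest pair first:
th(13) + ep(18) → 31
31 + ga(44) → 75
de(45) + et(56) → 101
be(62) + 75 → 137
101 + 137 → 238
ep's leaf is at depth 4, giving a 4-bit codeword.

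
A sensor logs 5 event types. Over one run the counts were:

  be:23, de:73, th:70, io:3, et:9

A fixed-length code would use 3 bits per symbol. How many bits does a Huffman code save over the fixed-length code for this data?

204

Fixed-length: 3 bits × 178 symbols = 534 bits.
Huffman merges:
io(3) + et(9) → 12
12 + be(23) → 35
35 + th(70) → 105
de(73) + 105 → 178
Huffman total = 12 + 35 + 105 + 178 = 330 bits.
Saving = 534 − 330 = 204 bits.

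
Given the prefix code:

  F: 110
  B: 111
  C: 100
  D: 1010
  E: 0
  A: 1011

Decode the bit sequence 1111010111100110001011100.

BDBCFEEAC

Read left to right; each codeword is recognised as soon as it completes (prefix code):
  111→B | 1010→D | 111→B | 100→C | 110→F | 0→E | 0→E | 1011→A | 100→C
Decoded message: BDBCFEEAC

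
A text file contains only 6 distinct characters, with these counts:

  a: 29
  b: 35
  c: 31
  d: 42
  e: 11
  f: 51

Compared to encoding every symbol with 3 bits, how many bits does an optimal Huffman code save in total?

Fixed-length: 3 bits × 199 symbols = 597 bits.
Huffman merges:
combine e(11), a(29) → 40
combine c(31), b(35) → 66
combine 40, d(42) → 82
combine f(51), 66 → 117
combine 82, 117 → 199
Huffman total = 40 + 66 + 82 + 117 + 199 = 504 bits.
Saving = 597 − 504 = 93 bits.

93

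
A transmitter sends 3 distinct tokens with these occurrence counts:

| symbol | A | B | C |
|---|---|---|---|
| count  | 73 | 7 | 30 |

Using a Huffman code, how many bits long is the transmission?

147

Merge the two smallest weights repeatedly:
B(7) + C(30) → 37
37 + A(73) → 110
Each symbol's bit-cost is frequency × depth; summing gives 147 bits (equivalently 37 + 110).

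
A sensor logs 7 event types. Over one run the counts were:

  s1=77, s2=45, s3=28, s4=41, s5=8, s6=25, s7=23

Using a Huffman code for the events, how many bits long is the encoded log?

Build the Huffman tree bottom-up:
merge s5(8) and s7(23): 31
merge s6(25) and s3(28): 53
merge 31 and s4(41): 72
merge s2(45) and 53: 98
merge 72 and s1(77): 149
merge 98 and 149: 247
Each symbol's bit-cost is frequency × depth; summing gives 650 bits (equivalently 31 + 53 + 72 + 98 + 149 + 247).

650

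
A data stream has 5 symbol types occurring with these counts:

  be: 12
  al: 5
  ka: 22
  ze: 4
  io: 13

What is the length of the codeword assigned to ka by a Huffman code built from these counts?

Build the tree from the bottom:
combine ze(4), al(5) → 9
combine 9, be(12) → 21
combine io(13), 21 → 34
combine ka(22), 34 → 56
ka is merged only at the final step, so code length = 1.

1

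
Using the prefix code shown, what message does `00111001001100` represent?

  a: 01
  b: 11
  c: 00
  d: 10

cbdacbc

Read left to right; each codeword is recognised as soon as it completes (prefix code):
  00→c | 11→b | 10→d | 01→a | 00→c | 11→b | 00→c
Decoded message: cbdacbc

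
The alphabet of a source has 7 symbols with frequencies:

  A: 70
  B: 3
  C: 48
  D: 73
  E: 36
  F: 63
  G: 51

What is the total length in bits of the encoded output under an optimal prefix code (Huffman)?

928

Build the Huffman tree bottom-up:
B(3) + E(36) → 39
39 + C(48) → 87
G(51) + F(63) → 114
A(70) + D(73) → 143
87 + 114 → 201
143 + 201 → 344
Total encoded bits = sum of merged weights = 39 + 87 + 114 + 143 + 201 + 344 = 928.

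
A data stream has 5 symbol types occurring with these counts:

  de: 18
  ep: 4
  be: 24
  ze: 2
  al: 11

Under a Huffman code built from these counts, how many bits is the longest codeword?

4

Merge the two lowest-weight nodes at each step:
ze(2) + ep(4) → 6
6 + al(11) → 17
17 + de(18) → 35
be(24) + 35 → 59
Maximum depth reached is 4.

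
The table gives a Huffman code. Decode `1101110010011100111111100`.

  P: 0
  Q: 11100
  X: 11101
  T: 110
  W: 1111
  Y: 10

Read left to right; each codeword is recognised as soon as it completes (prefix code):
  110→T | 11100→Q | 10→Y | 0→P | 11100→Q | 1111→W | 11100→Q
Decoded message: TQYPQWQ

TQYPQWQ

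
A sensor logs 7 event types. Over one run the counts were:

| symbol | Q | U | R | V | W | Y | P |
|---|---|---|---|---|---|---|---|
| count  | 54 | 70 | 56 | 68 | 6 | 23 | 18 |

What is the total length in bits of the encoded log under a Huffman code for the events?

762

Build the Huffman tree bottom-up:
W(6) + P(18) → 24
Y(23) + 24 → 47
47 + Q(54) → 101
R(56) + V(68) → 124
U(70) + 101 → 171
124 + 171 → 295
Total encoded bits = sum of merged weights = 24 + 47 + 101 + 124 + 171 + 295 = 762.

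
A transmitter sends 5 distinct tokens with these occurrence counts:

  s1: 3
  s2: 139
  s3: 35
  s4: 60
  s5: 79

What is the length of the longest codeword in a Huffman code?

4

Merge the two lowest-weight nodes at each step:
s1(3) + s3(35) → 38
38 + s4(60) → 98
s5(79) + 98 → 177
s2(139) + 177 → 316
Maximum depth reached is 4.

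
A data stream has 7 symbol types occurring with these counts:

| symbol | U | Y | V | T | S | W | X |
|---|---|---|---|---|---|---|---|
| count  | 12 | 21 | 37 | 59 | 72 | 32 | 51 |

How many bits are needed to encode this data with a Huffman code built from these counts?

Build the Huffman tree bottom-up:
merge U(12) and Y(21): 33
merge W(32) and 33: 65
merge V(37) and X(51): 88
merge T(59) and 65: 124
merge S(72) and 88: 160
merge 124 and 160: 284
The encoded length is the sum of every internal node's weight: 33 + 65 + 88 + 124 + 160 + 284 = 754 bits.

754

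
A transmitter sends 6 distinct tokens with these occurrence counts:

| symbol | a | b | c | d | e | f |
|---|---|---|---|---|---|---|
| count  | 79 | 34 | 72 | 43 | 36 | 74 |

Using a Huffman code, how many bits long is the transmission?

Build the Huffman tree bottom-up:
merge b(34) and e(36): 70
merge d(43) and 70: 113
merge c(72) and f(74): 146
merge a(79) and 113: 192
merge 146 and 192: 338
Each symbol's bit-cost is frequency × depth; summing gives 859 bits (equivalently 70 + 113 + 146 + 192 + 338).

859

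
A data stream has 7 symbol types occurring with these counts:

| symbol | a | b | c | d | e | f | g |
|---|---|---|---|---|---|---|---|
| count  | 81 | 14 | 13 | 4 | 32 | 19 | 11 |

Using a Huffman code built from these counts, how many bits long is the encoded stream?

402

Merge the two smallest weights repeatedly:
combine d(4), g(11) → 15
combine c(13), b(14) → 27
combine 15, f(19) → 34
combine 27, e(32) → 59
combine 34, 59 → 93
combine a(81), 93 → 174
Total encoded bits = sum of merged weights = 15 + 27 + 34 + 59 + 93 + 174 = 402.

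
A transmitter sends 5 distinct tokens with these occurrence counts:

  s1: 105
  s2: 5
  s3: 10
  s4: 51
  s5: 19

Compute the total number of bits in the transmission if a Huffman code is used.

Build the Huffman tree bottom-up:
s2(5) + s3(10) → 15
15 + s5(19) → 34
34 + s4(51) → 85
85 + s1(105) → 190
Total encoded bits = sum of merged weights = 15 + 34 + 85 + 190 = 324.

324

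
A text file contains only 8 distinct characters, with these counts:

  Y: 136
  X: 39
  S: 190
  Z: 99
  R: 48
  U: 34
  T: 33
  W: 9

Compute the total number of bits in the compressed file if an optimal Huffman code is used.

Build the Huffman tree bottom-up:
W(9) + T(33) → 42
U(34) + X(39) → 73
42 + R(48) → 90
73 + 90 → 163
Z(99) + Y(136) → 235
163 + S(190) → 353
235 + 353 → 588
The encoded length is the sum of every internal node's weight: 42 + 73 + 90 + 163 + 235 + 353 + 588 = 1544 bits.

1544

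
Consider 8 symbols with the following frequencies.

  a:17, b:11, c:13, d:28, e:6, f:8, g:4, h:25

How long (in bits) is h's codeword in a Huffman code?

2

Huffman merges, smallest pair first:
merge g(4) and e(6): 10
merge f(8) and 10: 18
merge b(11) and c(13): 24
merge a(17) and 18: 35
merge 24 and h(25): 49
merge d(28) and 35: 63
merge 49 and 63: 112
The subtree containing h is merged 2 times, so code length = 2.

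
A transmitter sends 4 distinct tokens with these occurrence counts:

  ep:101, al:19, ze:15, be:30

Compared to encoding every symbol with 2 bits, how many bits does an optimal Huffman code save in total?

67

Fixed-length: 2 bits × 165 symbols = 330 bits.
Huffman merges:
ze(15) + al(19) → 34
be(30) + 34 → 64
64 + ep(101) → 165
Huffman total = 34 + 64 + 165 = 263 bits.
Saving = 330 − 263 = 67 bits.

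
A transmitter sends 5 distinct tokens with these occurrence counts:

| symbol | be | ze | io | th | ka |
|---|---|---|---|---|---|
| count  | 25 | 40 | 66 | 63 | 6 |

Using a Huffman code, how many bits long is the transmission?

431

Build the Huffman tree bottom-up:
merge ka(6) and be(25): 31
merge 31 and ze(40): 71
merge th(63) and io(66): 129
merge 71 and 129: 200
Each symbol's bit-cost is frequency × depth; summing gives 431 bits (equivalently 31 + 71 + 129 + 200).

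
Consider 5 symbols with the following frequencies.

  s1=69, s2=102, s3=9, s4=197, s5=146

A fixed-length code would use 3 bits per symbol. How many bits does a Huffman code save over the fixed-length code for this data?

462

Fixed-length: 3 bits × 523 symbols = 1569 bits.
Huffman merges:
s3(9) + s1(69) → 78
78 + s2(102) → 180
s5(146) + 180 → 326
s4(197) + 326 → 523
Huffman total = 78 + 180 + 326 + 523 = 1107 bits.
Saving = 1569 − 1107 = 462 bits.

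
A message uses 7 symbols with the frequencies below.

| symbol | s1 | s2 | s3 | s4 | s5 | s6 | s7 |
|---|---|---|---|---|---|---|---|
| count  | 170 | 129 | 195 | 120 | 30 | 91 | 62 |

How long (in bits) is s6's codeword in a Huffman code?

Repeatedly merge the two smallest:
merge s5(30) and s7(62): 92
merge s6(91) and 92: 183
merge s4(120) and s2(129): 249
merge s1(170) and 183: 353
merge s3(195) and 249: 444
merge 353 and 444: 797
The subtree containing s6 is merged 3 times, so code length = 3.

3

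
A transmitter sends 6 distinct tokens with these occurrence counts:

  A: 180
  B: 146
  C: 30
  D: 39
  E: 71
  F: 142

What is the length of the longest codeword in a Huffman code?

Merge the two lowest-weight nodes at each step:
combine C(30), D(39) → 69
combine 69, E(71) → 140
combine 140, F(142) → 282
combine B(146), A(180) → 326
combine 282, 326 → 608
The first pair merged (C, D) ends up deepest, at depth 4.

4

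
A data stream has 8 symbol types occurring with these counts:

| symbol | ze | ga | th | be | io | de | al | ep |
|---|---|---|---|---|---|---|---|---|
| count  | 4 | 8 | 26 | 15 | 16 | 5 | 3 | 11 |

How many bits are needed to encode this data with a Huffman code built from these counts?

241

Greedily combine the two least-frequent nodes:
al(3) + ze(4) → 7
de(5) + 7 → 12
ga(8) + ep(11) → 19
12 + be(15) → 27
io(16) + 19 → 35
th(26) + 27 → 53
35 + 53 → 88
The encoded length is the sum of every internal node's weight: 7 + 12 + 19 + 27 + 35 + 53 + 88 = 241 bits.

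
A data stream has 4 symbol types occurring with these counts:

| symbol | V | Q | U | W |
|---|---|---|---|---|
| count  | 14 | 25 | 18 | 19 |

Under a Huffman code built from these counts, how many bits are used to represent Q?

2

Build the tree from the bottom:
combine V(14), U(18) → 32
combine W(19), Q(25) → 44
combine 32, 44 → 76
Q's leaf is at depth 2, giving a 2-bit codeword.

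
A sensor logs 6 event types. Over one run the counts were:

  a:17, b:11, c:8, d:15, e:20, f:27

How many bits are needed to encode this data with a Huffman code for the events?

Greedily combine the two least-frequent nodes:
combine c(8), b(11) → 19
combine d(15), a(17) → 32
combine 19, e(20) → 39
combine f(27), 32 → 59
combine 39, 59 → 98
Each symbol's bit-cost is frequency × depth; summing gives 247 bits (equivalently 19 + 32 + 39 + 59 + 98).

247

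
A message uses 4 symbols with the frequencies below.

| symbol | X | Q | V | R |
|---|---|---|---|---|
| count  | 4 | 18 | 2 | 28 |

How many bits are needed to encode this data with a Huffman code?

82

Merge the two smallest weights repeatedly:
V(2) + X(4) → 6
6 + Q(18) → 24
24 + R(28) → 52
Each symbol's bit-cost is frequency × depth; summing gives 82 bits (equivalently 6 + 24 + 52).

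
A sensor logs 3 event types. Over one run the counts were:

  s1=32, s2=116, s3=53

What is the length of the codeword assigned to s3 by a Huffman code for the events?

Build the tree from the bottom:
combine s1(32), s3(53) → 85
combine 85, s2(116) → 201
The subtree containing s3 is merged 2 times, so code length = 2.

2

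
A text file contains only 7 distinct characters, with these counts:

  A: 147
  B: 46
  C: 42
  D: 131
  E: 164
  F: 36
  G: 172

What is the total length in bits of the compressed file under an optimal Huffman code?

Merge the two smallest weights repeatedly:
merge F(36) and C(42): 78
merge B(46) and 78: 124
merge 124 and D(131): 255
merge A(147) and E(164): 311
merge G(172) and 255: 427
merge 311 and 427: 738
The encoded length is the sum of every internal node's weight: 78 + 124 + 255 + 311 + 427 + 738 = 1933 bits.

1933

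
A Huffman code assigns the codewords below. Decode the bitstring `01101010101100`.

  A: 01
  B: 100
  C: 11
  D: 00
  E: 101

Read left to right; each codeword is recognised as soon as it completes (prefix code):
  01→A | 101→E | 01→A | 01→A | 01→A | 100→B
Decoded message: AEAAAB

AEAAAB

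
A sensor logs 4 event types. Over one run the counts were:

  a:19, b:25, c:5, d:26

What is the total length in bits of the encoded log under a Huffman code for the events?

Merge the two smallest weights repeatedly:
combine c(5), a(19) → 24
combine 24, b(25) → 49
combine d(26), 49 → 75
Total encoded bits = sum of merged weights = 24 + 49 + 75 = 148.

148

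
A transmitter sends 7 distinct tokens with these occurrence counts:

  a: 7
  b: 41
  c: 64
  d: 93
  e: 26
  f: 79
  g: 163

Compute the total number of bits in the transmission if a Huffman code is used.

Merge the two smallest weights repeatedly:
merge a(7) and e(26): 33
merge 33 and b(41): 74
merge c(64) and 74: 138
merge f(79) and d(93): 172
merge 138 and g(163): 301
merge 172 and 301: 473
The encoded length is the sum of every internal node's weight: 33 + 74 + 138 + 172 + 301 + 473 = 1191 bits.

1191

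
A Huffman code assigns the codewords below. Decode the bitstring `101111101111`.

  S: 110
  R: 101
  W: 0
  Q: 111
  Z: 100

Read left to right; each codeword is recognised as soon as it completes (prefix code):
  101→R | 111→Q | 101→R | 111→Q
Decoded message: RQRQ

RQRQ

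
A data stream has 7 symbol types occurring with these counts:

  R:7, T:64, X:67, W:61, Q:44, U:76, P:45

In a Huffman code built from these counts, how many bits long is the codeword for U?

Repeatedly merge the two smallest:
R(7) + Q(44) → 51
P(45) + 51 → 96
W(61) + T(64) → 125
X(67) + U(76) → 143
96 + 125 → 221
143 + 221 → 364
U sits 2 levels below the root, so its codeword is 2 bits.

2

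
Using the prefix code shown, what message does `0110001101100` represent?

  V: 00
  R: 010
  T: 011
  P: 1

Read left to right; each codeword is recognised as soon as it completes (prefix code):
  011→T | 00→V | 011→T | 011→T | 00→V
Decoded message: TVTTV

TVTTV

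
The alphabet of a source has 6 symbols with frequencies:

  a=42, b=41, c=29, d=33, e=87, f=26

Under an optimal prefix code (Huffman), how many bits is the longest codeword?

3

Merge the two lowest-weight nodes at each step:
combine f(26), c(29) → 55
combine d(33), b(41) → 74
combine a(42), 55 → 97
combine 74, e(87) → 161
combine 97, 161 → 258
The rarest symbols sit at the bottom; the longest codeword is 3 bits.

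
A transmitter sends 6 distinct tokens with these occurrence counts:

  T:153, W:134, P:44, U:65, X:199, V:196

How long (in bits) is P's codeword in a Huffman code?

Build the tree from the bottom:
merge P(44) and U(65): 109
merge 109 and W(134): 243
merge T(153) and V(196): 349
merge X(199) and 243: 442
merge 349 and 442: 791
The subtree containing P is merged 4 times, so code length = 4.

4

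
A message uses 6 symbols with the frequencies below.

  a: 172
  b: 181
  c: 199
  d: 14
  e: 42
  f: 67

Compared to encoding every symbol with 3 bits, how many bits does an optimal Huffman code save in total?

496

Fixed-length: 3 bits × 675 symbols = 2025 bits.
Huffman merges:
merge d(14) and e(42): 56
merge 56 and f(67): 123
merge 123 and a(172): 295
merge b(181) and c(199): 380
merge 295 and 380: 675
Huffman total = 56 + 123 + 295 + 380 + 675 = 1529 bits.
Saving = 2025 − 1529 = 496 bits.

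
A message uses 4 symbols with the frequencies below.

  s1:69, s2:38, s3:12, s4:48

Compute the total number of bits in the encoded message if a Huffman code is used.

Merge the two smallest weights repeatedly:
combine s3(12), s2(38) → 50
combine s4(48), 50 → 98
combine s1(69), 98 → 167
The encoded length is the sum of every internal node's weight: 50 + 98 + 167 = 315 bits.

315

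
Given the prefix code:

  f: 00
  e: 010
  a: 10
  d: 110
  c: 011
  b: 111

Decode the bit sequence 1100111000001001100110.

dcaffacfd

Read left to right; each codeword is recognised as soon as it completes (prefix code):
  110→d | 011→c | 10→a | 00→f | 00→f | 10→a | 011→c | 00→f | 110→d
Decoded message: dcaffacfd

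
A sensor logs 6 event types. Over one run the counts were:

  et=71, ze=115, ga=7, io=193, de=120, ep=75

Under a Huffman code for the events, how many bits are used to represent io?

2

Repeatedly merge the two smallest:
ga(7) + et(71) → 78
ep(75) + 78 → 153
ze(115) + de(120) → 235
153 + io(193) → 346
235 + 346 → 581
The subtree containing io is merged 2 times, so code length = 2.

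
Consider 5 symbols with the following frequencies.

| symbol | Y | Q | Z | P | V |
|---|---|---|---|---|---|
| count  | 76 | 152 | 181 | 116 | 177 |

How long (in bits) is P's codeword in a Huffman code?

3

Huffman merges, smallest pair first:
merge Y(76) and P(116): 192
merge Q(152) and V(177): 329
merge Z(181) and 192: 373
merge 329 and 373: 702
P sits 3 levels below the root, so its codeword is 3 bits.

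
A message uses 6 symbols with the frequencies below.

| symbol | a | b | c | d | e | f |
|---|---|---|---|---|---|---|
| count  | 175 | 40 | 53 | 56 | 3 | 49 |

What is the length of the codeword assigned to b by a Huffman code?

4

Build the tree from the bottom:
e(3) + b(40) → 43
43 + f(49) → 92
c(53) + d(56) → 109
92 + 109 → 201
a(175) + 201 → 376
The subtree containing b is merged 4 times, so code length = 4.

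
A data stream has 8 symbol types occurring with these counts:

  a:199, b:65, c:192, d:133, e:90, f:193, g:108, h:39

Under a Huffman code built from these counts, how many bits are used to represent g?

3

Repeatedly merge the two smallest:
merge h(39) and b(65): 104
merge e(90) and 104: 194
merge g(108) and d(133): 241
merge c(192) and f(193): 385
merge 194 and a(199): 393
merge 241 and 385: 626
merge 393 and 626: 1019
g's leaf is at depth 3, giving a 3-bit codeword.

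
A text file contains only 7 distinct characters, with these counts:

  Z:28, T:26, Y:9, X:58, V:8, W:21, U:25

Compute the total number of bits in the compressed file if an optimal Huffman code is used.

Greedily combine the two least-frequent nodes:
merge V(8) and Y(9): 17
merge 17 and W(21): 38
merge U(25) and T(26): 51
merge Z(28) and 38: 66
merge 51 and X(58): 109
merge 66 and 109: 175
Each symbol's bit-cost is frequency × depth; summing gives 456 bits (equivalently 17 + 38 + 51 + 66 + 109 + 175).

456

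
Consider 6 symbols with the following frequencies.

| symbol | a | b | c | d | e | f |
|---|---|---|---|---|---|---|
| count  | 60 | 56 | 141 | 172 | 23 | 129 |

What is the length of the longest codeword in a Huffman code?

4

Merge the two lowest-weight nodes at each step:
combine e(23), b(56) → 79
combine a(60), 79 → 139
combine f(129), 139 → 268
combine c(141), d(172) → 313
combine 268, 313 → 581
The first pair merged (e, b) ends up deepest, at depth 4.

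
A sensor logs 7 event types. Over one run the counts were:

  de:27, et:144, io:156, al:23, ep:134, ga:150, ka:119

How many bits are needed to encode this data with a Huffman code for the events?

Build the Huffman tree bottom-up:
al(23) + de(27) → 50
50 + ka(119) → 169
ep(134) + et(144) → 278
ga(150) + io(156) → 306
169 + 278 → 447
306 + 447 → 753
The encoded length is the sum of every internal node's weight: 50 + 169 + 278 + 306 + 447 + 753 = 2003 bits.

2003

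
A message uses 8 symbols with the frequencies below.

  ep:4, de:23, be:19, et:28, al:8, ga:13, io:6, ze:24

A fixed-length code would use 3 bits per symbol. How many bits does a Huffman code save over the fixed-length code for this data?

24

Fixed-length: 3 bits × 125 symbols = 375 bits.
Huffman merges:
ep(4) + io(6) → 10
al(8) + 10 → 18
ga(13) + 18 → 31
be(19) + de(23) → 42
ze(24) + et(28) → 52
31 + 42 → 73
52 + 73 → 125
Huffman total = 10 + 18 + 31 + 42 + 52 + 73 + 125 = 351 bits.
Saving = 375 − 351 = 24 bits.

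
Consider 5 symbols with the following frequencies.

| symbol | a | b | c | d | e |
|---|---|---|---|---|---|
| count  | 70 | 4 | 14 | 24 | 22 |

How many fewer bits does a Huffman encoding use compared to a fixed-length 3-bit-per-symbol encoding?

146

Fixed-length: 3 bits × 134 symbols = 402 bits.
Huffman merges:
combine b(4), c(14) → 18
combine 18, e(22) → 40
combine d(24), 40 → 64
combine 64, a(70) → 134
Huffman total = 18 + 40 + 64 + 134 = 256 bits.
Saving = 402 − 256 = 146 bits.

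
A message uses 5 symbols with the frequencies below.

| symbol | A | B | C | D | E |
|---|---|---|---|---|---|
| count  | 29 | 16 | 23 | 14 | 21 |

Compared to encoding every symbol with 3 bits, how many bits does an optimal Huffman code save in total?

73

Fixed-length: 3 bits × 103 symbols = 309 bits.
Huffman merges:
merge D(14) and B(16): 30
merge E(21) and C(23): 44
merge A(29) and 30: 59
merge 44 and 59: 103
Huffman total = 30 + 44 + 59 + 103 = 236 bits.
Saving = 309 − 236 = 73 bits.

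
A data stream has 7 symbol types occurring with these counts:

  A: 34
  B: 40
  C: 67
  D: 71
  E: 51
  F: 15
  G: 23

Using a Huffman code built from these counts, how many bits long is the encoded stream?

803

Merge the two smallest weights repeatedly:
merge F(15) and G(23): 38
merge A(34) and 38: 72
merge B(40) and E(51): 91
merge C(67) and D(71): 138
merge 72 and 91: 163
merge 138 and 163: 301
Total encoded bits = sum of merged weights = 38 + 72 + 91 + 138 + 163 + 301 = 803.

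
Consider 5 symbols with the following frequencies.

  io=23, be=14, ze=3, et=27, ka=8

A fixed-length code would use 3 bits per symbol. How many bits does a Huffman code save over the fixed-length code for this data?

66

Fixed-length: 3 bits × 75 symbols = 225 bits.
Huffman merges:
ze(3) + ka(8) → 11
11 + be(14) → 25
io(23) + 25 → 48
et(27) + 48 → 75
Huffman total = 11 + 25 + 48 + 75 = 159 bits.
Saving = 225 − 159 = 66 bits.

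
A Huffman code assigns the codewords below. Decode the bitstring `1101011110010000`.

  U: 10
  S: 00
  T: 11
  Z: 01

Read left to right; each codeword is recognised as soon as it completes (prefix code):
  11→T | 01→Z | 01→Z | 11→T | 10→U | 01→Z | 00→S | 00→S
Decoded message: TZZTUZSS

TZZTUZSS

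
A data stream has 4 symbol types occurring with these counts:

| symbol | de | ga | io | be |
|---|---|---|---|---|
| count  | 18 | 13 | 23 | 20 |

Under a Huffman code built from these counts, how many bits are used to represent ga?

Huffman merges, smallest pair first:
combine ga(13), de(18) → 31
combine be(20), io(23) → 43
combine 31, 43 → 74
ga's leaf is at depth 2, giving a 2-bit codeword.

2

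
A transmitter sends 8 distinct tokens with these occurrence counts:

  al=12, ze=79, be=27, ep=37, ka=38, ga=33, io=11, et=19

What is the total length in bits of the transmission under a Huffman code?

Greedily combine the two least-frequent nodes:
io(11) + al(12) → 23
et(19) + 23 → 42
be(27) + ga(33) → 60
ep(37) + ka(38) → 75
42 + 60 → 102
75 + ze(79) → 154
102 + 154 → 256
The encoded length is the sum of every internal node's weight: 23 + 42 + 60 + 75 + 102 + 154 + 256 = 712 bits.

712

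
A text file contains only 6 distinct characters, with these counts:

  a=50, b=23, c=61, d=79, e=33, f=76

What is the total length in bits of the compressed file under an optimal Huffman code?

Greedily combine the two least-frequent nodes:
b(23) + e(33) → 56
a(50) + 56 → 106
c(61) + f(76) → 137
d(79) + 106 → 185
137 + 185 → 322
Total encoded bits = sum of merged weights = 56 + 106 + 137 + 185 + 322 = 806.

806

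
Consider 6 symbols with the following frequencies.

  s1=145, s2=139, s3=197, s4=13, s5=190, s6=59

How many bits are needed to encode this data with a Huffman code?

1769

Greedily combine the two least-frequent nodes:
s4(13) + s6(59) → 72
72 + s2(139) → 211
s1(145) + s5(190) → 335
s3(197) + 211 → 408
335 + 408 → 743
Each symbol's bit-cost is frequency × depth; summing gives 1769 bits (equivalently 72 + 211 + 335 + 408 + 743).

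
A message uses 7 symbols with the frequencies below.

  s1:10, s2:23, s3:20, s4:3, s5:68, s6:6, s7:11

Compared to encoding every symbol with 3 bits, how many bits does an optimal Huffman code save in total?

Fixed-length: 3 bits × 141 symbols = 423 bits.
Huffman merges:
s4(3) + s6(6) → 9
9 + s1(10) → 19
s7(11) + 19 → 30
s3(20) + s2(23) → 43
30 + 43 → 73
s5(68) + 73 → 141
Huffman total = 9 + 19 + 30 + 43 + 73 + 141 = 315 bits.
Saving = 423 − 315 = 108 bits.

108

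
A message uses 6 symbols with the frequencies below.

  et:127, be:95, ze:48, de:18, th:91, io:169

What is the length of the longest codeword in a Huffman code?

Merge the two lowest-weight nodes at each step:
merge de(18) and ze(48): 66
merge 66 and th(91): 157
merge be(95) and et(127): 222
merge 157 and io(169): 326
merge 222 and 326: 548
The first pair merged (de, ze) ends up deepest, at depth 4.

4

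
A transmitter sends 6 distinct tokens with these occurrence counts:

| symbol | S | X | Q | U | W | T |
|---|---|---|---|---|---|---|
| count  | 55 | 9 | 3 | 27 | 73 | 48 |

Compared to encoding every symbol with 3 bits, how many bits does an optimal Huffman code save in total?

Fixed-length: 3 bits × 215 symbols = 645 bits.
Huffman merges:
merge Q(3) and X(9): 12
merge 12 and U(27): 39
merge 39 and T(48): 87
merge S(55) and W(73): 128
merge 87 and 128: 215
Huffman total = 12 + 39 + 87 + 128 + 215 = 481 bits.
Saving = 645 − 481 = 164 bits.

164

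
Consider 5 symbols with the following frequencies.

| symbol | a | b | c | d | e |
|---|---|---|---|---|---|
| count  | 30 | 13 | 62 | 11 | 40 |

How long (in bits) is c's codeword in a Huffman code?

Build the tree from the bottom:
d(11) + b(13) → 24
24 + a(30) → 54
e(40) + 54 → 94
c(62) + 94 → 156
c is merged only at the final step, so code length = 1.

1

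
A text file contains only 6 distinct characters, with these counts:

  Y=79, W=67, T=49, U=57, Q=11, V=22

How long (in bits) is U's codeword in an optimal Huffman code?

2

Repeatedly merge the two smallest:
Q(11) + V(22) → 33
33 + T(49) → 82
U(57) + W(67) → 124
Y(79) + 82 → 161
124 + 161 → 285
U sits 2 levels below the root, so its codeword is 2 bits.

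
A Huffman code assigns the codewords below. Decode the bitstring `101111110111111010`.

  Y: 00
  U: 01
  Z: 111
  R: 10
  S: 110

Read left to right; each codeword is recognised as soon as it completes (prefix code):
  10→R | 111→Z | 111→Z | 01→U | 111→Z | 110→S | 10→R
Decoded message: RZZUZSR

RZZUZSR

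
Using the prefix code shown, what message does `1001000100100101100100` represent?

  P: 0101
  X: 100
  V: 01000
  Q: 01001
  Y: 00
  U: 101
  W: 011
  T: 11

Read left to right; each codeword is recognised as soon as it completes (prefix code):
  100→X | 100→X | 01001→Q | 00→Y | 101→U | 100→X | 100→X
Decoded message: XXQYUXX

XXQYUXX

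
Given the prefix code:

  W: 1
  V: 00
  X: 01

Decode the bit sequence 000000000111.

Read left to right; each codeword is recognised as soon as it completes (prefix code):
  00→V | 00→V | 00→V | 00→V | 01→X | 1→W | 1→W
Decoded message: VVVVXWW

VVVVXWW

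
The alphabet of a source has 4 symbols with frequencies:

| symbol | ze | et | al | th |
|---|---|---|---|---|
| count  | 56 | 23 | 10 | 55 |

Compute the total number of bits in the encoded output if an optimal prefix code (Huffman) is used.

Greedily combine the two least-frequent nodes:
combine al(10), et(23) → 33
combine 33, th(55) → 88
combine ze(56), 88 → 144
Each symbol's bit-cost is frequency × depth; summing gives 265 bits (equivalently 33 + 88 + 144).

265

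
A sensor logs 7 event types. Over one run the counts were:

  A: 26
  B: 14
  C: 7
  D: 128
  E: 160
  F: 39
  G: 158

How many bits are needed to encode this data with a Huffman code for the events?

Greedily combine the two least-frequent nodes:
merge C(7) and B(14): 21
merge 21 and A(26): 47
merge F(39) and 47: 86
merge 86 and D(128): 214
merge G(158) and E(160): 318
merge 214 and 318: 532
The encoded length is the sum of every internal node's weight: 21 + 47 + 86 + 214 + 318 + 532 = 1218 bits.

1218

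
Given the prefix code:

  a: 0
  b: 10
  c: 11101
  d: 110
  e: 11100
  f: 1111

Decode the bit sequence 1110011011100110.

eded

Read left to right; each codeword is recognised as soon as it completes (prefix code):
  11100→e | 110→d | 11100→e | 110→d
Decoded message: eded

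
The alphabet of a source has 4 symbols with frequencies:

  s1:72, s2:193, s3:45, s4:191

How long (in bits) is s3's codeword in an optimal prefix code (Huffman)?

3

Repeatedly merge the two smallest:
s3(45) + s1(72) → 117
117 + s4(191) → 308
s2(193) + 308 → 501
The subtree containing s3 is merged 3 times, so code length = 3.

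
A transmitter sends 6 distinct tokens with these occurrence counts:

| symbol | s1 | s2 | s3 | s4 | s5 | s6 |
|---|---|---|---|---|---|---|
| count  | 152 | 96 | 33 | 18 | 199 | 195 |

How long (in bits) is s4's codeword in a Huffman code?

4

Build the tree from the bottom:
merge s4(18) and s3(33): 51
merge 51 and s2(96): 147
merge 147 and s1(152): 299
merge s6(195) and s5(199): 394
merge 299 and 394: 693
s4's leaf is at depth 4, giving a 4-bit codeword.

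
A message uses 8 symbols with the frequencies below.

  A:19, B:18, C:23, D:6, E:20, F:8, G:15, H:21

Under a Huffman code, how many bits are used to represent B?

3

Build the tree from the bottom:
combine D(6), F(8) → 14
combine 14, G(15) → 29
combine B(18), A(19) → 37
combine E(20), H(21) → 41
combine C(23), 29 → 52
combine 37, 41 → 78
combine 52, 78 → 130
The subtree containing B is merged 3 times, so code length = 3.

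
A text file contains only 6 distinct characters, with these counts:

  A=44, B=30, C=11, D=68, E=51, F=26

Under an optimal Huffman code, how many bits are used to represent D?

2

Repeatedly merge the two smallest:
C(11) + F(26) → 37
B(30) + 37 → 67
A(44) + E(51) → 95
67 + D(68) → 135
95 + 135 → 230
D sits 2 levels below the root, so its codeword is 2 bits.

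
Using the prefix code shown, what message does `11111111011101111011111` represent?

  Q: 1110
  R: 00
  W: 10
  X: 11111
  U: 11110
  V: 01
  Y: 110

Read left to right; each codeword is recognised as soon as it completes (prefix code):
  11111→X | 1110→Q | 1110→Q | 11110→U | 11111→X
Decoded message: XQQUX

XQQUX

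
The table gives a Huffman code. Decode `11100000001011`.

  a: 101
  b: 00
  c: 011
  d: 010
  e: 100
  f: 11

Read left to right; each codeword is recognised as soon as it completes (prefix code):
  11→f | 100→e | 00→b | 00→b | 010→d | 11→f
Decoded message: febbdf

febbdf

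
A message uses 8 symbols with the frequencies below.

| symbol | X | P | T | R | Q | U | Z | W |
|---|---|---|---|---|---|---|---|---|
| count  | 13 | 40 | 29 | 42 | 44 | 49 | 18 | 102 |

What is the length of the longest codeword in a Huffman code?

4

Merge the two lowest-weight nodes at each step:
merge X(13) and Z(18): 31
merge T(29) and 31: 60
merge P(40) and R(42): 82
merge Q(44) and U(49): 93
merge 60 and 82: 142
merge 93 and W(102): 195
merge 142 and 195: 337
The first pair merged (X, Z) ends up deepest, at depth 4.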